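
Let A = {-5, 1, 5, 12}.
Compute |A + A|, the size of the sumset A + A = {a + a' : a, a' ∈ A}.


A + A = {a + a' : a, a' ∈ A}; |A| = 4.
General bounds: 2|A| - 1 ≤ |A + A| ≤ |A|(|A|+1)/2, i.e. 7 ≤ |A + A| ≤ 10.
Lower bound 2|A|-1 is attained iff A is an arithmetic progression.
Enumerate sums a + a' for a ≤ a' (symmetric, so this suffices):
a = -5: -5+-5=-10, -5+1=-4, -5+5=0, -5+12=7
a = 1: 1+1=2, 1+5=6, 1+12=13
a = 5: 5+5=10, 5+12=17
a = 12: 12+12=24
Distinct sums: {-10, -4, 0, 2, 6, 7, 10, 13, 17, 24}
|A + A| = 10

|A + A| = 10


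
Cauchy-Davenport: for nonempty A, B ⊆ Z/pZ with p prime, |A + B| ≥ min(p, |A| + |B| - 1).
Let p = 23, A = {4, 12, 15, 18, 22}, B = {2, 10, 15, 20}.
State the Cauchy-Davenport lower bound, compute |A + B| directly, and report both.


Cauchy-Davenport: |A + B| ≥ min(p, |A| + |B| - 1) for A, B nonempty in Z/pZ.
|A| = 5, |B| = 4, p = 23.
CD lower bound = min(23, 5 + 4 - 1) = min(23, 8) = 8.
Compute A + B mod 23 directly:
a = 4: 4+2=6, 4+10=14, 4+15=19, 4+20=1
a = 12: 12+2=14, 12+10=22, 12+15=4, 12+20=9
a = 15: 15+2=17, 15+10=2, 15+15=7, 15+20=12
a = 18: 18+2=20, 18+10=5, 18+15=10, 18+20=15
a = 22: 22+2=1, 22+10=9, 22+15=14, 22+20=19
A + B = {1, 2, 4, 5, 6, 7, 9, 10, 12, 14, 15, 17, 19, 20, 22}, so |A + B| = 15.
Verify: 15 ≥ 8? Yes ✓.

CD lower bound = 8, actual |A + B| = 15.


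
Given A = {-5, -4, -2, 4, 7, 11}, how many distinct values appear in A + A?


A + A = {a + a' : a, a' ∈ A}; |A| = 6.
General bounds: 2|A| - 1 ≤ |A + A| ≤ |A|(|A|+1)/2, i.e. 11 ≤ |A + A| ≤ 21.
Lower bound 2|A|-1 is attained iff A is an arithmetic progression.
Enumerate sums a + a' for a ≤ a' (symmetric, so this suffices):
a = -5: -5+-5=-10, -5+-4=-9, -5+-2=-7, -5+4=-1, -5+7=2, -5+11=6
a = -4: -4+-4=-8, -4+-2=-6, -4+4=0, -4+7=3, -4+11=7
a = -2: -2+-2=-4, -2+4=2, -2+7=5, -2+11=9
a = 4: 4+4=8, 4+7=11, 4+11=15
a = 7: 7+7=14, 7+11=18
a = 11: 11+11=22
Distinct sums: {-10, -9, -8, -7, -6, -4, -1, 0, 2, 3, 5, 6, 7, 8, 9, 11, 14, 15, 18, 22}
|A + A| = 20

|A + A| = 20


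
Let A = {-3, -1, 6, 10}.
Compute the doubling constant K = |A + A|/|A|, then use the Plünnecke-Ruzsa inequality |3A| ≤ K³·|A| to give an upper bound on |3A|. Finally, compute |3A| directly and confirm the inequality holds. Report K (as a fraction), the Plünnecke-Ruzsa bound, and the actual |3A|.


|A| = 4.
Step 1: Compute A + A by enumerating all 16 pairs.
A + A = {-6, -4, -2, 3, 5, 7, 9, 12, 16, 20}, so |A + A| = 10.
Step 2: Doubling constant K = |A + A|/|A| = 10/4 = 10/4 ≈ 2.5000.
Step 3: Plünnecke-Ruzsa gives |3A| ≤ K³·|A| = (2.5000)³ · 4 ≈ 62.5000.
Step 4: Compute 3A = A + A + A directly by enumerating all triples (a,b,c) ∈ A³; |3A| = 19.
Step 5: Check 19 ≤ 62.5000? Yes ✓.

K = 10/4, Plünnecke-Ruzsa bound K³|A| ≈ 62.5000, |3A| = 19, inequality holds.


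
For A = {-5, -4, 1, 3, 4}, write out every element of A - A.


A - A = {a - a' : a, a' ∈ A}.
Compute a - a' for each ordered pair (a, a'):
a = -5: -5--5=0, -5--4=-1, -5-1=-6, -5-3=-8, -5-4=-9
a = -4: -4--5=1, -4--4=0, -4-1=-5, -4-3=-7, -4-4=-8
a = 1: 1--5=6, 1--4=5, 1-1=0, 1-3=-2, 1-4=-3
a = 3: 3--5=8, 3--4=7, 3-1=2, 3-3=0, 3-4=-1
a = 4: 4--5=9, 4--4=8, 4-1=3, 4-3=1, 4-4=0
Collecting distinct values (and noting 0 appears from a-a):
A - A = {-9, -8, -7, -6, -5, -3, -2, -1, 0, 1, 2, 3, 5, 6, 7, 8, 9}
|A - A| = 17

A - A = {-9, -8, -7, -6, -5, -3, -2, -1, 0, 1, 2, 3, 5, 6, 7, 8, 9}


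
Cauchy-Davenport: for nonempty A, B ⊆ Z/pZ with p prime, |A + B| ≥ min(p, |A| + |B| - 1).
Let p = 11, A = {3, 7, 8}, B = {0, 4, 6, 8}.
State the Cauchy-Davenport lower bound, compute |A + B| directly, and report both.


Cauchy-Davenport: |A + B| ≥ min(p, |A| + |B| - 1) for A, B nonempty in Z/pZ.
|A| = 3, |B| = 4, p = 11.
CD lower bound = min(11, 3 + 4 - 1) = min(11, 6) = 6.
Compute A + B mod 11 directly:
a = 3: 3+0=3, 3+4=7, 3+6=9, 3+8=0
a = 7: 7+0=7, 7+4=0, 7+6=2, 7+8=4
a = 8: 8+0=8, 8+4=1, 8+6=3, 8+8=5
A + B = {0, 1, 2, 3, 4, 5, 7, 8, 9}, so |A + B| = 9.
Verify: 9 ≥ 6? Yes ✓.

CD lower bound = 6, actual |A + B| = 9.


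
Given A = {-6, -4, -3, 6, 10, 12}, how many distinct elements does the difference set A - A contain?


A - A = {a - a' : a, a' ∈ A}; |A| = 6.
Bounds: 2|A|-1 ≤ |A - A| ≤ |A|² - |A| + 1, i.e. 11 ≤ |A - A| ≤ 31.
Note: 0 ∈ A - A always (from a - a). The set is symmetric: if d ∈ A - A then -d ∈ A - A.
Enumerate nonzero differences d = a - a' with a > a' (then include -d):
Positive differences: {1, 2, 3, 4, 6, 9, 10, 12, 13, 14, 15, 16, 18}
Full difference set: {0} ∪ (positive diffs) ∪ (negative diffs).
|A - A| = 1 + 2·13 = 27 (matches direct enumeration: 27).

|A - A| = 27


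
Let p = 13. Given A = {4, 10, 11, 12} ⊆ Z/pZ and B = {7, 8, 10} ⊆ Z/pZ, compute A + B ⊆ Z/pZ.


Work in Z/13Z: reduce every sum a + b modulo 13.
Enumerate all 12 pairs:
a = 4: 4+7=11, 4+8=12, 4+10=1
a = 10: 10+7=4, 10+8=5, 10+10=7
a = 11: 11+7=5, 11+8=6, 11+10=8
a = 12: 12+7=6, 12+8=7, 12+10=9
Distinct residues collected: {1, 4, 5, 6, 7, 8, 9, 11, 12}
|A + B| = 9 (out of 13 total residues).

A + B = {1, 4, 5, 6, 7, 8, 9, 11, 12}


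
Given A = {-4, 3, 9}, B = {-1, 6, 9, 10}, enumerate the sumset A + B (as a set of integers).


A + B = {a + b : a ∈ A, b ∈ B}.
Enumerate all |A|·|B| = 3·4 = 12 pairs (a, b) and collect distinct sums.
a = -4: -4+-1=-5, -4+6=2, -4+9=5, -4+10=6
a = 3: 3+-1=2, 3+6=9, 3+9=12, 3+10=13
a = 9: 9+-1=8, 9+6=15, 9+9=18, 9+10=19
Collecting distinct sums: A + B = {-5, 2, 5, 6, 8, 9, 12, 13, 15, 18, 19}
|A + B| = 11

A + B = {-5, 2, 5, 6, 8, 9, 12, 13, 15, 18, 19}


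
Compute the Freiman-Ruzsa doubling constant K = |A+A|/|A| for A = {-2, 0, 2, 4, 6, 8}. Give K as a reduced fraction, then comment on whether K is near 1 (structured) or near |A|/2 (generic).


|A| = 6.
Compute A + A by enumerating all 36 pairs.
A + A = {-4, -2, 0, 2, 4, 6, 8, 10, 12, 14, 16}, so |A + A| = 11.
K = |A + A| / |A| = 11/6 (already in lowest terms) ≈ 1.8333.
Reference: AP of size 6 gives K = 11/6 ≈ 1.8333; a fully generic set of size 6 gives K ≈ 3.5000.

|A| = 6, |A + A| = 11, K = 11/6.


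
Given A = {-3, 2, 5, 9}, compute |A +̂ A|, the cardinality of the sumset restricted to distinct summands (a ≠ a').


Restricted sumset: A +̂ A = {a + a' : a ∈ A, a' ∈ A, a ≠ a'}.
Equivalently, take A + A and drop any sum 2a that is achievable ONLY as a + a for a ∈ A (i.e. sums representable only with equal summands).
Enumerate pairs (a, a') with a < a' (symmetric, so each unordered pair gives one sum; this covers all a ≠ a'):
  -3 + 2 = -1
  -3 + 5 = 2
  -3 + 9 = 6
  2 + 5 = 7
  2 + 9 = 11
  5 + 9 = 14
Collected distinct sums: {-1, 2, 6, 7, 11, 14}
|A +̂ A| = 6
(Reference bound: |A +̂ A| ≥ 2|A| - 3 for |A| ≥ 2, with |A| = 4 giving ≥ 5.)

|A +̂ A| = 6


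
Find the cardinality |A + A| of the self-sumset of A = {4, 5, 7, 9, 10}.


A + A = {a + a' : a, a' ∈ A}; |A| = 5.
General bounds: 2|A| - 1 ≤ |A + A| ≤ |A|(|A|+1)/2, i.e. 9 ≤ |A + A| ≤ 15.
Lower bound 2|A|-1 is attained iff A is an arithmetic progression.
Enumerate sums a + a' for a ≤ a' (symmetric, so this suffices):
a = 4: 4+4=8, 4+5=9, 4+7=11, 4+9=13, 4+10=14
a = 5: 5+5=10, 5+7=12, 5+9=14, 5+10=15
a = 7: 7+7=14, 7+9=16, 7+10=17
a = 9: 9+9=18, 9+10=19
a = 10: 10+10=20
Distinct sums: {8, 9, 10, 11, 12, 13, 14, 15, 16, 17, 18, 19, 20}
|A + A| = 13

|A + A| = 13


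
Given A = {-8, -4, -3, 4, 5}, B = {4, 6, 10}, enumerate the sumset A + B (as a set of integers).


A + B = {a + b : a ∈ A, b ∈ B}.
Enumerate all |A|·|B| = 5·3 = 15 pairs (a, b) and collect distinct sums.
a = -8: -8+4=-4, -8+6=-2, -8+10=2
a = -4: -4+4=0, -4+6=2, -4+10=6
a = -3: -3+4=1, -3+6=3, -3+10=7
a = 4: 4+4=8, 4+6=10, 4+10=14
a = 5: 5+4=9, 5+6=11, 5+10=15
Collecting distinct sums: A + B = {-4, -2, 0, 1, 2, 3, 6, 7, 8, 9, 10, 11, 14, 15}
|A + B| = 14

A + B = {-4, -2, 0, 1, 2, 3, 6, 7, 8, 9, 10, 11, 14, 15}


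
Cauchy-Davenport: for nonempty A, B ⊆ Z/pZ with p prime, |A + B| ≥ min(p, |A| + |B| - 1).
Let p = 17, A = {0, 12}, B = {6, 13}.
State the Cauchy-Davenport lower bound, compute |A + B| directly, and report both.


Cauchy-Davenport: |A + B| ≥ min(p, |A| + |B| - 1) for A, B nonempty in Z/pZ.
|A| = 2, |B| = 2, p = 17.
CD lower bound = min(17, 2 + 2 - 1) = min(17, 3) = 3.
Compute A + B mod 17 directly:
a = 0: 0+6=6, 0+13=13
a = 12: 12+6=1, 12+13=8
A + B = {1, 6, 8, 13}, so |A + B| = 4.
Verify: 4 ≥ 3? Yes ✓.

CD lower bound = 3, actual |A + B| = 4.


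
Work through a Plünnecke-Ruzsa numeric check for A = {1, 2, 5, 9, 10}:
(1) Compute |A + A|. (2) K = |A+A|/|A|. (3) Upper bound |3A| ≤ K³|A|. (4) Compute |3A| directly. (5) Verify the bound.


|A| = 5.
Step 1: Compute A + A by enumerating all 25 pairs.
A + A = {2, 3, 4, 6, 7, 10, 11, 12, 14, 15, 18, 19, 20}, so |A + A| = 13.
Step 2: Doubling constant K = |A + A|/|A| = 13/5 = 13/5 ≈ 2.6000.
Step 3: Plünnecke-Ruzsa gives |3A| ≤ K³·|A| = (2.6000)³ · 5 ≈ 87.8800.
Step 4: Compute 3A = A + A + A directly by enumerating all triples (a,b,c) ∈ A³; |3A| = 25.
Step 5: Check 25 ≤ 87.8800? Yes ✓.

K = 13/5, Plünnecke-Ruzsa bound K³|A| ≈ 87.8800, |3A| = 25, inequality holds.


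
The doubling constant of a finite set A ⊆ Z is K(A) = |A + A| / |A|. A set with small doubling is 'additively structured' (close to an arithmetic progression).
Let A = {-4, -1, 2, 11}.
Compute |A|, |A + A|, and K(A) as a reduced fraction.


|A| = 4.
Compute A + A by enumerating all 16 pairs.
A + A = {-8, -5, -2, 1, 4, 7, 10, 13, 22}, so |A + A| = 9.
K = |A + A| / |A| = 9/4 (already in lowest terms) ≈ 2.2500.
Reference: AP of size 4 gives K = 7/4 ≈ 1.7500; a fully generic set of size 4 gives K ≈ 2.5000.

|A| = 4, |A + A| = 9, K = 9/4.


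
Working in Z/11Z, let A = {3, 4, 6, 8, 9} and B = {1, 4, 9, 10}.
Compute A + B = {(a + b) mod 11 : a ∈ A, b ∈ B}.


Work in Z/11Z: reduce every sum a + b modulo 11.
Enumerate all 20 pairs:
a = 3: 3+1=4, 3+4=7, 3+9=1, 3+10=2
a = 4: 4+1=5, 4+4=8, 4+9=2, 4+10=3
a = 6: 6+1=7, 6+4=10, 6+9=4, 6+10=5
a = 8: 8+1=9, 8+4=1, 8+9=6, 8+10=7
a = 9: 9+1=10, 9+4=2, 9+9=7, 9+10=8
Distinct residues collected: {1, 2, 3, 4, 5, 6, 7, 8, 9, 10}
|A + B| = 10 (out of 11 total residues).

A + B = {1, 2, 3, 4, 5, 6, 7, 8, 9, 10}


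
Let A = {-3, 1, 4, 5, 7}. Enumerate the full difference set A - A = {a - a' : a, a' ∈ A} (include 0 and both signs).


A - A = {a - a' : a, a' ∈ A}.
Compute a - a' for each ordered pair (a, a'):
a = -3: -3--3=0, -3-1=-4, -3-4=-7, -3-5=-8, -3-7=-10
a = 1: 1--3=4, 1-1=0, 1-4=-3, 1-5=-4, 1-7=-6
a = 4: 4--3=7, 4-1=3, 4-4=0, 4-5=-1, 4-7=-3
a = 5: 5--3=8, 5-1=4, 5-4=1, 5-5=0, 5-7=-2
a = 7: 7--3=10, 7-1=6, 7-4=3, 7-5=2, 7-7=0
Collecting distinct values (and noting 0 appears from a-a):
A - A = {-10, -8, -7, -6, -4, -3, -2, -1, 0, 1, 2, 3, 4, 6, 7, 8, 10}
|A - A| = 17

A - A = {-10, -8, -7, -6, -4, -3, -2, -1, 0, 1, 2, 3, 4, 6, 7, 8, 10}


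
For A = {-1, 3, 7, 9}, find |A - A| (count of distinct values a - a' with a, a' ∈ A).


A - A = {a - a' : a, a' ∈ A}; |A| = 4.
Bounds: 2|A|-1 ≤ |A - A| ≤ |A|² - |A| + 1, i.e. 7 ≤ |A - A| ≤ 13.
Note: 0 ∈ A - A always (from a - a). The set is symmetric: if d ∈ A - A then -d ∈ A - A.
Enumerate nonzero differences d = a - a' with a > a' (then include -d):
Positive differences: {2, 4, 6, 8, 10}
Full difference set: {0} ∪ (positive diffs) ∪ (negative diffs).
|A - A| = 1 + 2·5 = 11 (matches direct enumeration: 11).

|A - A| = 11


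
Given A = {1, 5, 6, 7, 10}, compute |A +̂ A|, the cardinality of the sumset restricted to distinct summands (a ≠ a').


Restricted sumset: A +̂ A = {a + a' : a ∈ A, a' ∈ A, a ≠ a'}.
Equivalently, take A + A and drop any sum 2a that is achievable ONLY as a + a for a ∈ A (i.e. sums representable only with equal summands).
Enumerate pairs (a, a') with a < a' (symmetric, so each unordered pair gives one sum; this covers all a ≠ a'):
  1 + 5 = 6
  1 + 6 = 7
  1 + 7 = 8
  1 + 10 = 11
  5 + 6 = 11
  5 + 7 = 12
  5 + 10 = 15
  6 + 7 = 13
  6 + 10 = 16
  7 + 10 = 17
Collected distinct sums: {6, 7, 8, 11, 12, 13, 15, 16, 17}
|A +̂ A| = 9
(Reference bound: |A +̂ A| ≥ 2|A| - 3 for |A| ≥ 2, with |A| = 5 giving ≥ 7.)

|A +̂ A| = 9


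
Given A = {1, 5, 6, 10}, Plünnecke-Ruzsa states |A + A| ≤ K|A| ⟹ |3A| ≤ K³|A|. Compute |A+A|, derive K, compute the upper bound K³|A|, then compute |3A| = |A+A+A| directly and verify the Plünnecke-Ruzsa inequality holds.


|A| = 4.
Step 1: Compute A + A by enumerating all 16 pairs.
A + A = {2, 6, 7, 10, 11, 12, 15, 16, 20}, so |A + A| = 9.
Step 2: Doubling constant K = |A + A|/|A| = 9/4 = 9/4 ≈ 2.2500.
Step 3: Plünnecke-Ruzsa gives |3A| ≤ K³·|A| = (2.2500)³ · 4 ≈ 45.5625.
Step 4: Compute 3A = A + A + A directly by enumerating all triples (a,b,c) ∈ A³; |3A| = 16.
Step 5: Check 16 ≤ 45.5625? Yes ✓.

K = 9/4, Plünnecke-Ruzsa bound K³|A| ≈ 45.5625, |3A| = 16, inequality holds.


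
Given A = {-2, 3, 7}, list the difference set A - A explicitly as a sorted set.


A - A = {a - a' : a, a' ∈ A}.
Compute a - a' for each ordered pair (a, a'):
a = -2: -2--2=0, -2-3=-5, -2-7=-9
a = 3: 3--2=5, 3-3=0, 3-7=-4
a = 7: 7--2=9, 7-3=4, 7-7=0
Collecting distinct values (and noting 0 appears from a-a):
A - A = {-9, -5, -4, 0, 4, 5, 9}
|A - A| = 7

A - A = {-9, -5, -4, 0, 4, 5, 9}


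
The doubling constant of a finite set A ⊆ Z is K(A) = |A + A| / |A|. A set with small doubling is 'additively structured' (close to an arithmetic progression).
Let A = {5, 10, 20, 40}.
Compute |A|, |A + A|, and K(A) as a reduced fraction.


|A| = 4.
Compute A + A by enumerating all 16 pairs.
A + A = {10, 15, 20, 25, 30, 40, 45, 50, 60, 80}, so |A + A| = 10.
K = |A + A| / |A| = 10/4 = 5/2 ≈ 2.5000.
Reference: AP of size 4 gives K = 7/4 ≈ 1.7500; a fully generic set of size 4 gives K ≈ 2.5000.

|A| = 4, |A + A| = 10, K = 10/4 = 5/2.


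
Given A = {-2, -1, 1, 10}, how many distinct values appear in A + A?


A + A = {a + a' : a, a' ∈ A}; |A| = 4.
General bounds: 2|A| - 1 ≤ |A + A| ≤ |A|(|A|+1)/2, i.e. 7 ≤ |A + A| ≤ 10.
Lower bound 2|A|-1 is attained iff A is an arithmetic progression.
Enumerate sums a + a' for a ≤ a' (symmetric, so this suffices):
a = -2: -2+-2=-4, -2+-1=-3, -2+1=-1, -2+10=8
a = -1: -1+-1=-2, -1+1=0, -1+10=9
a = 1: 1+1=2, 1+10=11
a = 10: 10+10=20
Distinct sums: {-4, -3, -2, -1, 0, 2, 8, 9, 11, 20}
|A + A| = 10

|A + A| = 10


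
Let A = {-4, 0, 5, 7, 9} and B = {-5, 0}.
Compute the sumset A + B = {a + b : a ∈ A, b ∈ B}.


A + B = {a + b : a ∈ A, b ∈ B}.
Enumerate all |A|·|B| = 5·2 = 10 pairs (a, b) and collect distinct sums.
a = -4: -4+-5=-9, -4+0=-4
a = 0: 0+-5=-5, 0+0=0
a = 5: 5+-5=0, 5+0=5
a = 7: 7+-5=2, 7+0=7
a = 9: 9+-5=4, 9+0=9
Collecting distinct sums: A + B = {-9, -5, -4, 0, 2, 4, 5, 7, 9}
|A + B| = 9

A + B = {-9, -5, -4, 0, 2, 4, 5, 7, 9}


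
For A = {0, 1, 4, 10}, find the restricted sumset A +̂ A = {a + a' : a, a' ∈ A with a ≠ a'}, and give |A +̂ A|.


Restricted sumset: A +̂ A = {a + a' : a ∈ A, a' ∈ A, a ≠ a'}.
Equivalently, take A + A and drop any sum 2a that is achievable ONLY as a + a for a ∈ A (i.e. sums representable only with equal summands).
Enumerate pairs (a, a') with a < a' (symmetric, so each unordered pair gives one sum; this covers all a ≠ a'):
  0 + 1 = 1
  0 + 4 = 4
  0 + 10 = 10
  1 + 4 = 5
  1 + 10 = 11
  4 + 10 = 14
Collected distinct sums: {1, 4, 5, 10, 11, 14}
|A +̂ A| = 6
(Reference bound: |A +̂ A| ≥ 2|A| - 3 for |A| ≥ 2, with |A| = 4 giving ≥ 5.)

|A +̂ A| = 6


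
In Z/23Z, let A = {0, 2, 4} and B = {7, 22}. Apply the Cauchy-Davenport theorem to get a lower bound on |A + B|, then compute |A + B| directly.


Cauchy-Davenport: |A + B| ≥ min(p, |A| + |B| - 1) for A, B nonempty in Z/pZ.
|A| = 3, |B| = 2, p = 23.
CD lower bound = min(23, 3 + 2 - 1) = min(23, 4) = 4.
Compute A + B mod 23 directly:
a = 0: 0+7=7, 0+22=22
a = 2: 2+7=9, 2+22=1
a = 4: 4+7=11, 4+22=3
A + B = {1, 3, 7, 9, 11, 22}, so |A + B| = 6.
Verify: 6 ≥ 4? Yes ✓.

CD lower bound = 4, actual |A + B| = 6.


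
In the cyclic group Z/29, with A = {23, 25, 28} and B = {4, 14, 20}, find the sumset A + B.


Work in Z/29Z: reduce every sum a + b modulo 29.
Enumerate all 9 pairs:
a = 23: 23+4=27, 23+14=8, 23+20=14
a = 25: 25+4=0, 25+14=10, 25+20=16
a = 28: 28+4=3, 28+14=13, 28+20=19
Distinct residues collected: {0, 3, 8, 10, 13, 14, 16, 19, 27}
|A + B| = 9 (out of 29 total residues).

A + B = {0, 3, 8, 10, 13, 14, 16, 19, 27}


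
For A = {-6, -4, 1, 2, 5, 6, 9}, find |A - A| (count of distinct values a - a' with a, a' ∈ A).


A - A = {a - a' : a, a' ∈ A}; |A| = 7.
Bounds: 2|A|-1 ≤ |A - A| ≤ |A|² - |A| + 1, i.e. 13 ≤ |A - A| ≤ 43.
Note: 0 ∈ A - A always (from a - a). The set is symmetric: if d ∈ A - A then -d ∈ A - A.
Enumerate nonzero differences d = a - a' with a > a' (then include -d):
Positive differences: {1, 2, 3, 4, 5, 6, 7, 8, 9, 10, 11, 12, 13, 15}
Full difference set: {0} ∪ (positive diffs) ∪ (negative diffs).
|A - A| = 1 + 2·14 = 29 (matches direct enumeration: 29).

|A - A| = 29


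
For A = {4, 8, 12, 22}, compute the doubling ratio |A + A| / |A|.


|A| = 4.
Compute A + A by enumerating all 16 pairs.
A + A = {8, 12, 16, 20, 24, 26, 30, 34, 44}, so |A + A| = 9.
K = |A + A| / |A| = 9/4 (already in lowest terms) ≈ 2.2500.
Reference: AP of size 4 gives K = 7/4 ≈ 1.7500; a fully generic set of size 4 gives K ≈ 2.5000.

|A| = 4, |A + A| = 9, K = 9/4.


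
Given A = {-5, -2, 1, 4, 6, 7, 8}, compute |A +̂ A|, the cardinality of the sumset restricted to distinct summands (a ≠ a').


Restricted sumset: A +̂ A = {a + a' : a ∈ A, a' ∈ A, a ≠ a'}.
Equivalently, take A + A and drop any sum 2a that is achievable ONLY as a + a for a ∈ A (i.e. sums representable only with equal summands).
Enumerate pairs (a, a') with a < a' (symmetric, so each unordered pair gives one sum; this covers all a ≠ a'):
  -5 + -2 = -7
  -5 + 1 = -4
  -5 + 4 = -1
  -5 + 6 = 1
  -5 + 7 = 2
  -5 + 8 = 3
  -2 + 1 = -1
  -2 + 4 = 2
  -2 + 6 = 4
  -2 + 7 = 5
  -2 + 8 = 6
  1 + 4 = 5
  1 + 6 = 7
  1 + 7 = 8
  1 + 8 = 9
  4 + 6 = 10
  4 + 7 = 11
  4 + 8 = 12
  6 + 7 = 13
  6 + 8 = 14
  7 + 8 = 15
Collected distinct sums: {-7, -4, -1, 1, 2, 3, 4, 5, 6, 7, 8, 9, 10, 11, 12, 13, 14, 15}
|A +̂ A| = 18
(Reference bound: |A +̂ A| ≥ 2|A| - 3 for |A| ≥ 2, with |A| = 7 giving ≥ 11.)

|A +̂ A| = 18


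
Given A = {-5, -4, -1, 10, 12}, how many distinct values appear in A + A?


A + A = {a + a' : a, a' ∈ A}; |A| = 5.
General bounds: 2|A| - 1 ≤ |A + A| ≤ |A|(|A|+1)/2, i.e. 9 ≤ |A + A| ≤ 15.
Lower bound 2|A|-1 is attained iff A is an arithmetic progression.
Enumerate sums a + a' for a ≤ a' (symmetric, so this suffices):
a = -5: -5+-5=-10, -5+-4=-9, -5+-1=-6, -5+10=5, -5+12=7
a = -4: -4+-4=-8, -4+-1=-5, -4+10=6, -4+12=8
a = -1: -1+-1=-2, -1+10=9, -1+12=11
a = 10: 10+10=20, 10+12=22
a = 12: 12+12=24
Distinct sums: {-10, -9, -8, -6, -5, -2, 5, 6, 7, 8, 9, 11, 20, 22, 24}
|A + A| = 15

|A + A| = 15


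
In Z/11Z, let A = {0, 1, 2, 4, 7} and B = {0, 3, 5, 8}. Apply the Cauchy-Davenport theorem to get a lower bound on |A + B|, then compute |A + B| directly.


Cauchy-Davenport: |A + B| ≥ min(p, |A| + |B| - 1) for A, B nonempty in Z/pZ.
|A| = 5, |B| = 4, p = 11.
CD lower bound = min(11, 5 + 4 - 1) = min(11, 8) = 8.
Compute A + B mod 11 directly:
a = 0: 0+0=0, 0+3=3, 0+5=5, 0+8=8
a = 1: 1+0=1, 1+3=4, 1+5=6, 1+8=9
a = 2: 2+0=2, 2+3=5, 2+5=7, 2+8=10
a = 4: 4+0=4, 4+3=7, 4+5=9, 4+8=1
a = 7: 7+0=7, 7+3=10, 7+5=1, 7+8=4
A + B = {0, 1, 2, 3, 4, 5, 6, 7, 8, 9, 10}, so |A + B| = 11.
Verify: 11 ≥ 8? Yes ✓.

CD lower bound = 8, actual |A + B| = 11.


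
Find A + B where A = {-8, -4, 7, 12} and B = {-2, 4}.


A + B = {a + b : a ∈ A, b ∈ B}.
Enumerate all |A|·|B| = 4·2 = 8 pairs (a, b) and collect distinct sums.
a = -8: -8+-2=-10, -8+4=-4
a = -4: -4+-2=-6, -4+4=0
a = 7: 7+-2=5, 7+4=11
a = 12: 12+-2=10, 12+4=16
Collecting distinct sums: A + B = {-10, -6, -4, 0, 5, 10, 11, 16}
|A + B| = 8

A + B = {-10, -6, -4, 0, 5, 10, 11, 16}


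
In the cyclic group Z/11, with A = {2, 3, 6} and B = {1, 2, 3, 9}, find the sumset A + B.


Work in Z/11Z: reduce every sum a + b modulo 11.
Enumerate all 12 pairs:
a = 2: 2+1=3, 2+2=4, 2+3=5, 2+9=0
a = 3: 3+1=4, 3+2=5, 3+3=6, 3+9=1
a = 6: 6+1=7, 6+2=8, 6+3=9, 6+9=4
Distinct residues collected: {0, 1, 3, 4, 5, 6, 7, 8, 9}
|A + B| = 9 (out of 11 total residues).

A + B = {0, 1, 3, 4, 5, 6, 7, 8, 9}


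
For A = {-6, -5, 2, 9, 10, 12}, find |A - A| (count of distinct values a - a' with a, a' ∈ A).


A - A = {a - a' : a, a' ∈ A}; |A| = 6.
Bounds: 2|A|-1 ≤ |A - A| ≤ |A|² - |A| + 1, i.e. 11 ≤ |A - A| ≤ 31.
Note: 0 ∈ A - A always (from a - a). The set is symmetric: if d ∈ A - A then -d ∈ A - A.
Enumerate nonzero differences d = a - a' with a > a' (then include -d):
Positive differences: {1, 2, 3, 7, 8, 10, 14, 15, 16, 17, 18}
Full difference set: {0} ∪ (positive diffs) ∪ (negative diffs).
|A - A| = 1 + 2·11 = 23 (matches direct enumeration: 23).

|A - A| = 23


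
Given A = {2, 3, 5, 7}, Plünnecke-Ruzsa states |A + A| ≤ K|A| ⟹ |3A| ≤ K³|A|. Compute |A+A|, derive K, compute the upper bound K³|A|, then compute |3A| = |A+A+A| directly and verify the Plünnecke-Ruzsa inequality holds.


|A| = 4.
Step 1: Compute A + A by enumerating all 16 pairs.
A + A = {4, 5, 6, 7, 8, 9, 10, 12, 14}, so |A + A| = 9.
Step 2: Doubling constant K = |A + A|/|A| = 9/4 = 9/4 ≈ 2.2500.
Step 3: Plünnecke-Ruzsa gives |3A| ≤ K³·|A| = (2.2500)³ · 4 ≈ 45.5625.
Step 4: Compute 3A = A + A + A directly by enumerating all triples (a,b,c) ∈ A³; |3A| = 14.
Step 5: Check 14 ≤ 45.5625? Yes ✓.

K = 9/4, Plünnecke-Ruzsa bound K³|A| ≈ 45.5625, |3A| = 14, inequality holds.


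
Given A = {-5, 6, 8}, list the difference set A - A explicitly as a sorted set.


A - A = {a - a' : a, a' ∈ A}.
Compute a - a' for each ordered pair (a, a'):
a = -5: -5--5=0, -5-6=-11, -5-8=-13
a = 6: 6--5=11, 6-6=0, 6-8=-2
a = 8: 8--5=13, 8-6=2, 8-8=0
Collecting distinct values (and noting 0 appears from a-a):
A - A = {-13, -11, -2, 0, 2, 11, 13}
|A - A| = 7

A - A = {-13, -11, -2, 0, 2, 11, 13}


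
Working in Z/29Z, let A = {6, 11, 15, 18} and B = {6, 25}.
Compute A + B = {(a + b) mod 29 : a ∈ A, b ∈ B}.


Work in Z/29Z: reduce every sum a + b modulo 29.
Enumerate all 8 pairs:
a = 6: 6+6=12, 6+25=2
a = 11: 11+6=17, 11+25=7
a = 15: 15+6=21, 15+25=11
a = 18: 18+6=24, 18+25=14
Distinct residues collected: {2, 7, 11, 12, 14, 17, 21, 24}
|A + B| = 8 (out of 29 total residues).

A + B = {2, 7, 11, 12, 14, 17, 21, 24}


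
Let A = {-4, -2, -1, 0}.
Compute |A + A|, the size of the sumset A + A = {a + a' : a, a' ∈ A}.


A + A = {a + a' : a, a' ∈ A}; |A| = 4.
General bounds: 2|A| - 1 ≤ |A + A| ≤ |A|(|A|+1)/2, i.e. 7 ≤ |A + A| ≤ 10.
Lower bound 2|A|-1 is attained iff A is an arithmetic progression.
Enumerate sums a + a' for a ≤ a' (symmetric, so this suffices):
a = -4: -4+-4=-8, -4+-2=-6, -4+-1=-5, -4+0=-4
a = -2: -2+-2=-4, -2+-1=-3, -2+0=-2
a = -1: -1+-1=-2, -1+0=-1
a = 0: 0+0=0
Distinct sums: {-8, -6, -5, -4, -3, -2, -1, 0}
|A + A| = 8

|A + A| = 8


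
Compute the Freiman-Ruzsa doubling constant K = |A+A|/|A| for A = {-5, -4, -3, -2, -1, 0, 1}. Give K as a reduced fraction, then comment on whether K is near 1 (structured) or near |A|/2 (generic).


|A| = 7.
Compute A + A by enumerating all 49 pairs.
A + A = {-10, -9, -8, -7, -6, -5, -4, -3, -2, -1, 0, 1, 2}, so |A + A| = 13.
K = |A + A| / |A| = 13/7 (already in lowest terms) ≈ 1.8571.
Reference: AP of size 7 gives K = 13/7 ≈ 1.8571; a fully generic set of size 7 gives K ≈ 4.0000.

|A| = 7, |A + A| = 13, K = 13/7.


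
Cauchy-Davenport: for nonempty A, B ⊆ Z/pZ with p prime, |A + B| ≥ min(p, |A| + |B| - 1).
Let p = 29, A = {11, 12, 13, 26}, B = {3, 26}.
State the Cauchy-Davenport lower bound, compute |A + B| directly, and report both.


Cauchy-Davenport: |A + B| ≥ min(p, |A| + |B| - 1) for A, B nonempty in Z/pZ.
|A| = 4, |B| = 2, p = 29.
CD lower bound = min(29, 4 + 2 - 1) = min(29, 5) = 5.
Compute A + B mod 29 directly:
a = 11: 11+3=14, 11+26=8
a = 12: 12+3=15, 12+26=9
a = 13: 13+3=16, 13+26=10
a = 26: 26+3=0, 26+26=23
A + B = {0, 8, 9, 10, 14, 15, 16, 23}, so |A + B| = 8.
Verify: 8 ≥ 5? Yes ✓.

CD lower bound = 5, actual |A + B| = 8.


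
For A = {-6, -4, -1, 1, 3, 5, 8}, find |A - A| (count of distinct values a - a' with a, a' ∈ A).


A - A = {a - a' : a, a' ∈ A}; |A| = 7.
Bounds: 2|A|-1 ≤ |A - A| ≤ |A|² - |A| + 1, i.e. 13 ≤ |A - A| ≤ 43.
Note: 0 ∈ A - A always (from a - a). The set is symmetric: if d ∈ A - A then -d ∈ A - A.
Enumerate nonzero differences d = a - a' with a > a' (then include -d):
Positive differences: {2, 3, 4, 5, 6, 7, 9, 11, 12, 14}
Full difference set: {0} ∪ (positive diffs) ∪ (negative diffs).
|A - A| = 1 + 2·10 = 21 (matches direct enumeration: 21).

|A - A| = 21


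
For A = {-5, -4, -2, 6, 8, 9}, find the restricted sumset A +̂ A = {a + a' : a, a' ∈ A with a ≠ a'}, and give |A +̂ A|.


Restricted sumset: A +̂ A = {a + a' : a ∈ A, a' ∈ A, a ≠ a'}.
Equivalently, take A + A and drop any sum 2a that is achievable ONLY as a + a for a ∈ A (i.e. sums representable only with equal summands).
Enumerate pairs (a, a') with a < a' (symmetric, so each unordered pair gives one sum; this covers all a ≠ a'):
  -5 + -4 = -9
  -5 + -2 = -7
  -5 + 6 = 1
  -5 + 8 = 3
  -5 + 9 = 4
  -4 + -2 = -6
  -4 + 6 = 2
  -4 + 8 = 4
  -4 + 9 = 5
  -2 + 6 = 4
  -2 + 8 = 6
  -2 + 9 = 7
  6 + 8 = 14
  6 + 9 = 15
  8 + 9 = 17
Collected distinct sums: {-9, -7, -6, 1, 2, 3, 4, 5, 6, 7, 14, 15, 17}
|A +̂ A| = 13
(Reference bound: |A +̂ A| ≥ 2|A| - 3 for |A| ≥ 2, with |A| = 6 giving ≥ 9.)

|A +̂ A| = 13


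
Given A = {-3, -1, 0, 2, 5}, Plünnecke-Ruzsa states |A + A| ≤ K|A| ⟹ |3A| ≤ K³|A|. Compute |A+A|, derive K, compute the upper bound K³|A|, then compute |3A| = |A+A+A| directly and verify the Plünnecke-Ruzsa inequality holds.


|A| = 5.
Step 1: Compute A + A by enumerating all 25 pairs.
A + A = {-6, -4, -3, -2, -1, 0, 1, 2, 4, 5, 7, 10}, so |A + A| = 12.
Step 2: Doubling constant K = |A + A|/|A| = 12/5 = 12/5 ≈ 2.4000.
Step 3: Plünnecke-Ruzsa gives |3A| ≤ K³·|A| = (2.4000)³ · 5 ≈ 69.1200.
Step 4: Compute 3A = A + A + A directly by enumerating all triples (a,b,c) ∈ A³; |3A| = 20.
Step 5: Check 20 ≤ 69.1200? Yes ✓.

K = 12/5, Plünnecke-Ruzsa bound K³|A| ≈ 69.1200, |3A| = 20, inequality holds.


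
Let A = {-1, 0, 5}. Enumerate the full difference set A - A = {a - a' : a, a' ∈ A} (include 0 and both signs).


A - A = {a - a' : a, a' ∈ A}.
Compute a - a' for each ordered pair (a, a'):
a = -1: -1--1=0, -1-0=-1, -1-5=-6
a = 0: 0--1=1, 0-0=0, 0-5=-5
a = 5: 5--1=6, 5-0=5, 5-5=0
Collecting distinct values (and noting 0 appears from a-a):
A - A = {-6, -5, -1, 0, 1, 5, 6}
|A - A| = 7

A - A = {-6, -5, -1, 0, 1, 5, 6}


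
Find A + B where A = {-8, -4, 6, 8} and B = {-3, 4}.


A + B = {a + b : a ∈ A, b ∈ B}.
Enumerate all |A|·|B| = 4·2 = 8 pairs (a, b) and collect distinct sums.
a = -8: -8+-3=-11, -8+4=-4
a = -4: -4+-3=-7, -4+4=0
a = 6: 6+-3=3, 6+4=10
a = 8: 8+-3=5, 8+4=12
Collecting distinct sums: A + B = {-11, -7, -4, 0, 3, 5, 10, 12}
|A + B| = 8

A + B = {-11, -7, -4, 0, 3, 5, 10, 12}


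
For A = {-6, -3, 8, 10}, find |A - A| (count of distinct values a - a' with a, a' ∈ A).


A - A = {a - a' : a, a' ∈ A}; |A| = 4.
Bounds: 2|A|-1 ≤ |A - A| ≤ |A|² - |A| + 1, i.e. 7 ≤ |A - A| ≤ 13.
Note: 0 ∈ A - A always (from a - a). The set is symmetric: if d ∈ A - A then -d ∈ A - A.
Enumerate nonzero differences d = a - a' with a > a' (then include -d):
Positive differences: {2, 3, 11, 13, 14, 16}
Full difference set: {0} ∪ (positive diffs) ∪ (negative diffs).
|A - A| = 1 + 2·6 = 13 (matches direct enumeration: 13).

|A - A| = 13


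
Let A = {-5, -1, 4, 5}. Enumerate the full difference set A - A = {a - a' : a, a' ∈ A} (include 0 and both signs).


A - A = {a - a' : a, a' ∈ A}.
Compute a - a' for each ordered pair (a, a'):
a = -5: -5--5=0, -5--1=-4, -5-4=-9, -5-5=-10
a = -1: -1--5=4, -1--1=0, -1-4=-5, -1-5=-6
a = 4: 4--5=9, 4--1=5, 4-4=0, 4-5=-1
a = 5: 5--5=10, 5--1=6, 5-4=1, 5-5=0
Collecting distinct values (and noting 0 appears from a-a):
A - A = {-10, -9, -6, -5, -4, -1, 0, 1, 4, 5, 6, 9, 10}
|A - A| = 13

A - A = {-10, -9, -6, -5, -4, -1, 0, 1, 4, 5, 6, 9, 10}


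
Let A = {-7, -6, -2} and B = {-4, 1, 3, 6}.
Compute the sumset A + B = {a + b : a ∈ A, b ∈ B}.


A + B = {a + b : a ∈ A, b ∈ B}.
Enumerate all |A|·|B| = 3·4 = 12 pairs (a, b) and collect distinct sums.
a = -7: -7+-4=-11, -7+1=-6, -7+3=-4, -7+6=-1
a = -6: -6+-4=-10, -6+1=-5, -6+3=-3, -6+6=0
a = -2: -2+-4=-6, -2+1=-1, -2+3=1, -2+6=4
Collecting distinct sums: A + B = {-11, -10, -6, -5, -4, -3, -1, 0, 1, 4}
|A + B| = 10

A + B = {-11, -10, -6, -5, -4, -3, -1, 0, 1, 4}


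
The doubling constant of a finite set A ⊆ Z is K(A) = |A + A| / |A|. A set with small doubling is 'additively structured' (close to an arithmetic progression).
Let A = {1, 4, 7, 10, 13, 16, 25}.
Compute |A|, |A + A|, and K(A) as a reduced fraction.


|A| = 7.
Compute A + A by enumerating all 49 pairs.
A + A = {2, 5, 8, 11, 14, 17, 20, 23, 26, 29, 32, 35, 38, 41, 50}, so |A + A| = 15.
K = |A + A| / |A| = 15/7 (already in lowest terms) ≈ 2.1429.
Reference: AP of size 7 gives K = 13/7 ≈ 1.8571; a fully generic set of size 7 gives K ≈ 4.0000.

|A| = 7, |A + A| = 15, K = 15/7.


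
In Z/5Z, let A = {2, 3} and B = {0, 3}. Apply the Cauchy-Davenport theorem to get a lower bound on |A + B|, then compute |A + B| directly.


Cauchy-Davenport: |A + B| ≥ min(p, |A| + |B| - 1) for A, B nonempty in Z/pZ.
|A| = 2, |B| = 2, p = 5.
CD lower bound = min(5, 2 + 2 - 1) = min(5, 3) = 3.
Compute A + B mod 5 directly:
a = 2: 2+0=2, 2+3=0
a = 3: 3+0=3, 3+3=1
A + B = {0, 1, 2, 3}, so |A + B| = 4.
Verify: 4 ≥ 3? Yes ✓.

CD lower bound = 3, actual |A + B| = 4.


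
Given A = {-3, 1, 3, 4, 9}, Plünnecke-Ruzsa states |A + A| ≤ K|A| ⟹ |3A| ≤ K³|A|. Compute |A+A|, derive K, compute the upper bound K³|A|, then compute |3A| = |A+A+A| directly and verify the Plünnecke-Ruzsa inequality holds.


|A| = 5.
Step 1: Compute A + A by enumerating all 25 pairs.
A + A = {-6, -2, 0, 1, 2, 4, 5, 6, 7, 8, 10, 12, 13, 18}, so |A + A| = 14.
Step 2: Doubling constant K = |A + A|/|A| = 14/5 = 14/5 ≈ 2.8000.
Step 3: Plünnecke-Ruzsa gives |3A| ≤ K³·|A| = (2.8000)³ · 5 ≈ 109.7600.
Step 4: Compute 3A = A + A + A directly by enumerating all triples (a,b,c) ∈ A³; |3A| = 26.
Step 5: Check 26 ≤ 109.7600? Yes ✓.

K = 14/5, Plünnecke-Ruzsa bound K³|A| ≈ 109.7600, |3A| = 26, inequality holds.


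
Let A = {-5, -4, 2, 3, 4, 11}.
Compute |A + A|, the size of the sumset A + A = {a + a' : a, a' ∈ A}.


A + A = {a + a' : a, a' ∈ A}; |A| = 6.
General bounds: 2|A| - 1 ≤ |A + A| ≤ |A|(|A|+1)/2, i.e. 11 ≤ |A + A| ≤ 21.
Lower bound 2|A|-1 is attained iff A is an arithmetic progression.
Enumerate sums a + a' for a ≤ a' (symmetric, so this suffices):
a = -5: -5+-5=-10, -5+-4=-9, -5+2=-3, -5+3=-2, -5+4=-1, -5+11=6
a = -4: -4+-4=-8, -4+2=-2, -4+3=-1, -4+4=0, -4+11=7
a = 2: 2+2=4, 2+3=5, 2+4=6, 2+11=13
a = 3: 3+3=6, 3+4=7, 3+11=14
a = 4: 4+4=8, 4+11=15
a = 11: 11+11=22
Distinct sums: {-10, -9, -8, -3, -2, -1, 0, 4, 5, 6, 7, 8, 13, 14, 15, 22}
|A + A| = 16

|A + A| = 16


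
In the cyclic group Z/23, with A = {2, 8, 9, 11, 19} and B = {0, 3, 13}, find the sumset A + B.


Work in Z/23Z: reduce every sum a + b modulo 23.
Enumerate all 15 pairs:
a = 2: 2+0=2, 2+3=5, 2+13=15
a = 8: 8+0=8, 8+3=11, 8+13=21
a = 9: 9+0=9, 9+3=12, 9+13=22
a = 11: 11+0=11, 11+3=14, 11+13=1
a = 19: 19+0=19, 19+3=22, 19+13=9
Distinct residues collected: {1, 2, 5, 8, 9, 11, 12, 14, 15, 19, 21, 22}
|A + B| = 12 (out of 23 total residues).

A + B = {1, 2, 5, 8, 9, 11, 12, 14, 15, 19, 21, 22}


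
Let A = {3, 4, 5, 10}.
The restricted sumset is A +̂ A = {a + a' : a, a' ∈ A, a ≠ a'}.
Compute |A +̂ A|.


Restricted sumset: A +̂ A = {a + a' : a ∈ A, a' ∈ A, a ≠ a'}.
Equivalently, take A + A and drop any sum 2a that is achievable ONLY as a + a for a ∈ A (i.e. sums representable only with equal summands).
Enumerate pairs (a, a') with a < a' (symmetric, so each unordered pair gives one sum; this covers all a ≠ a'):
  3 + 4 = 7
  3 + 5 = 8
  3 + 10 = 13
  4 + 5 = 9
  4 + 10 = 14
  5 + 10 = 15
Collected distinct sums: {7, 8, 9, 13, 14, 15}
|A +̂ A| = 6
(Reference bound: |A +̂ A| ≥ 2|A| - 3 for |A| ≥ 2, with |A| = 4 giving ≥ 5.)

|A +̂ A| = 6


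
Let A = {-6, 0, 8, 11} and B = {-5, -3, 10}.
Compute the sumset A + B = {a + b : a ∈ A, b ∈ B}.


A + B = {a + b : a ∈ A, b ∈ B}.
Enumerate all |A|·|B| = 4·3 = 12 pairs (a, b) and collect distinct sums.
a = -6: -6+-5=-11, -6+-3=-9, -6+10=4
a = 0: 0+-5=-5, 0+-3=-3, 0+10=10
a = 8: 8+-5=3, 8+-3=5, 8+10=18
a = 11: 11+-5=6, 11+-3=8, 11+10=21
Collecting distinct sums: A + B = {-11, -9, -5, -3, 3, 4, 5, 6, 8, 10, 18, 21}
|A + B| = 12

A + B = {-11, -9, -5, -3, 3, 4, 5, 6, 8, 10, 18, 21}


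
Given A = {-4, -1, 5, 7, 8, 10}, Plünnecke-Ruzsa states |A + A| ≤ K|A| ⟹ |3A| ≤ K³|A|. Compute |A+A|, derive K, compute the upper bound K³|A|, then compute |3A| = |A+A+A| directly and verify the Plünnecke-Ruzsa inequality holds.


|A| = 6.
Step 1: Compute A + A by enumerating all 36 pairs.
A + A = {-8, -5, -2, 1, 3, 4, 6, 7, 9, 10, 12, 13, 14, 15, 16, 17, 18, 20}, so |A + A| = 18.
Step 2: Doubling constant K = |A + A|/|A| = 18/6 = 18/6 ≈ 3.0000.
Step 3: Plünnecke-Ruzsa gives |3A| ≤ K³·|A| = (3.0000)³ · 6 ≈ 162.0000.
Step 4: Compute 3A = A + A + A directly by enumerating all triples (a,b,c) ∈ A³; |3A| = 32.
Step 5: Check 32 ≤ 162.0000? Yes ✓.

K = 18/6, Plünnecke-Ruzsa bound K³|A| ≈ 162.0000, |3A| = 32, inequality holds.


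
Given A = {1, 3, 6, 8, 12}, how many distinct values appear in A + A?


A + A = {a + a' : a, a' ∈ A}; |A| = 5.
General bounds: 2|A| - 1 ≤ |A + A| ≤ |A|(|A|+1)/2, i.e. 9 ≤ |A + A| ≤ 15.
Lower bound 2|A|-1 is attained iff A is an arithmetic progression.
Enumerate sums a + a' for a ≤ a' (symmetric, so this suffices):
a = 1: 1+1=2, 1+3=4, 1+6=7, 1+8=9, 1+12=13
a = 3: 3+3=6, 3+6=9, 3+8=11, 3+12=15
a = 6: 6+6=12, 6+8=14, 6+12=18
a = 8: 8+8=16, 8+12=20
a = 12: 12+12=24
Distinct sums: {2, 4, 6, 7, 9, 11, 12, 13, 14, 15, 16, 18, 20, 24}
|A + A| = 14

|A + A| = 14


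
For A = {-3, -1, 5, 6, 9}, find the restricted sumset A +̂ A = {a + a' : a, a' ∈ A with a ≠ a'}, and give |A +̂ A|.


Restricted sumset: A +̂ A = {a + a' : a ∈ A, a' ∈ A, a ≠ a'}.
Equivalently, take A + A and drop any sum 2a that is achievable ONLY as a + a for a ∈ A (i.e. sums representable only with equal summands).
Enumerate pairs (a, a') with a < a' (symmetric, so each unordered pair gives one sum; this covers all a ≠ a'):
  -3 + -1 = -4
  -3 + 5 = 2
  -3 + 6 = 3
  -3 + 9 = 6
  -1 + 5 = 4
  -1 + 6 = 5
  -1 + 9 = 8
  5 + 6 = 11
  5 + 9 = 14
  6 + 9 = 15
Collected distinct sums: {-4, 2, 3, 4, 5, 6, 8, 11, 14, 15}
|A +̂ A| = 10
(Reference bound: |A +̂ A| ≥ 2|A| - 3 for |A| ≥ 2, with |A| = 5 giving ≥ 7.)

|A +̂ A| = 10


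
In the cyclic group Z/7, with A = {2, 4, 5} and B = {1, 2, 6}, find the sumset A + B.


Work in Z/7Z: reduce every sum a + b modulo 7.
Enumerate all 9 pairs:
a = 2: 2+1=3, 2+2=4, 2+6=1
a = 4: 4+1=5, 4+2=6, 4+6=3
a = 5: 5+1=6, 5+2=0, 5+6=4
Distinct residues collected: {0, 1, 3, 4, 5, 6}
|A + B| = 6 (out of 7 total residues).

A + B = {0, 1, 3, 4, 5, 6}


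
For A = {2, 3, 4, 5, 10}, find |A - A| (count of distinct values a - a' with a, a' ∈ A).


A - A = {a - a' : a, a' ∈ A}; |A| = 5.
Bounds: 2|A|-1 ≤ |A - A| ≤ |A|² - |A| + 1, i.e. 9 ≤ |A - A| ≤ 21.
Note: 0 ∈ A - A always (from a - a). The set is symmetric: if d ∈ A - A then -d ∈ A - A.
Enumerate nonzero differences d = a - a' with a > a' (then include -d):
Positive differences: {1, 2, 3, 5, 6, 7, 8}
Full difference set: {0} ∪ (positive diffs) ∪ (negative diffs).
|A - A| = 1 + 2·7 = 15 (matches direct enumeration: 15).

|A - A| = 15


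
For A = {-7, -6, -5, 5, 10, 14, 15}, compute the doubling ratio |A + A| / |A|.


|A| = 7.
Compute A + A by enumerating all 49 pairs.
A + A = {-14, -13, -12, -11, -10, -2, -1, 0, 3, 4, 5, 7, 8, 9, 10, 15, 19, 20, 24, 25, 28, 29, 30}, so |A + A| = 23.
K = |A + A| / |A| = 23/7 (already in lowest terms) ≈ 3.2857.
Reference: AP of size 7 gives K = 13/7 ≈ 1.8571; a fully generic set of size 7 gives K ≈ 4.0000.

|A| = 7, |A + A| = 23, K = 23/7.


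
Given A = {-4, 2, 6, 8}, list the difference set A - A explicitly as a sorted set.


A - A = {a - a' : a, a' ∈ A}.
Compute a - a' for each ordered pair (a, a'):
a = -4: -4--4=0, -4-2=-6, -4-6=-10, -4-8=-12
a = 2: 2--4=6, 2-2=0, 2-6=-4, 2-8=-6
a = 6: 6--4=10, 6-2=4, 6-6=0, 6-8=-2
a = 8: 8--4=12, 8-2=6, 8-6=2, 8-8=0
Collecting distinct values (and noting 0 appears from a-a):
A - A = {-12, -10, -6, -4, -2, 0, 2, 4, 6, 10, 12}
|A - A| = 11

A - A = {-12, -10, -6, -4, -2, 0, 2, 4, 6, 10, 12}


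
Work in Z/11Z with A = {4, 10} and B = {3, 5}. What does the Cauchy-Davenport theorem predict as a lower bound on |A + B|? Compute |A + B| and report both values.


Cauchy-Davenport: |A + B| ≥ min(p, |A| + |B| - 1) for A, B nonempty in Z/pZ.
|A| = 2, |B| = 2, p = 11.
CD lower bound = min(11, 2 + 2 - 1) = min(11, 3) = 3.
Compute A + B mod 11 directly:
a = 4: 4+3=7, 4+5=9
a = 10: 10+3=2, 10+5=4
A + B = {2, 4, 7, 9}, so |A + B| = 4.
Verify: 4 ≥ 3? Yes ✓.

CD lower bound = 3, actual |A + B| = 4.


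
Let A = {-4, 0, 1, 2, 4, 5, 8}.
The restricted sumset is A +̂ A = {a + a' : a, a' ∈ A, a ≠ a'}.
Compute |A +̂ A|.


Restricted sumset: A +̂ A = {a + a' : a ∈ A, a' ∈ A, a ≠ a'}.
Equivalently, take A + A and drop any sum 2a that is achievable ONLY as a + a for a ∈ A (i.e. sums representable only with equal summands).
Enumerate pairs (a, a') with a < a' (symmetric, so each unordered pair gives one sum; this covers all a ≠ a'):
  -4 + 0 = -4
  -4 + 1 = -3
  -4 + 2 = -2
  -4 + 4 = 0
  -4 + 5 = 1
  -4 + 8 = 4
  0 + 1 = 1
  0 + 2 = 2
  0 + 4 = 4
  0 + 5 = 5
  0 + 8 = 8
  1 + 2 = 3
  1 + 4 = 5
  1 + 5 = 6
  1 + 8 = 9
  2 + 4 = 6
  2 + 5 = 7
  2 + 8 = 10
  4 + 5 = 9
  4 + 8 = 12
  5 + 8 = 13
Collected distinct sums: {-4, -3, -2, 0, 1, 2, 3, 4, 5, 6, 7, 8, 9, 10, 12, 13}
|A +̂ A| = 16
(Reference bound: |A +̂ A| ≥ 2|A| - 3 for |A| ≥ 2, with |A| = 7 giving ≥ 11.)

|A +̂ A| = 16


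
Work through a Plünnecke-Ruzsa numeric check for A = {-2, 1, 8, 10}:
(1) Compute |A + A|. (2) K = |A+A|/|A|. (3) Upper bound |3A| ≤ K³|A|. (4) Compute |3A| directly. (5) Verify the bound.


|A| = 4.
Step 1: Compute A + A by enumerating all 16 pairs.
A + A = {-4, -1, 2, 6, 8, 9, 11, 16, 18, 20}, so |A + A| = 10.
Step 2: Doubling constant K = |A + A|/|A| = 10/4 = 10/4 ≈ 2.5000.
Step 3: Plünnecke-Ruzsa gives |3A| ≤ K³·|A| = (2.5000)³ · 4 ≈ 62.5000.
Step 4: Compute 3A = A + A + A directly by enumerating all triples (a,b,c) ∈ A³; |3A| = 20.
Step 5: Check 20 ≤ 62.5000? Yes ✓.

K = 10/4, Plünnecke-Ruzsa bound K³|A| ≈ 62.5000, |3A| = 20, inequality holds.


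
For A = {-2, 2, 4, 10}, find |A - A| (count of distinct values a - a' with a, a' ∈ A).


A - A = {a - a' : a, a' ∈ A}; |A| = 4.
Bounds: 2|A|-1 ≤ |A - A| ≤ |A|² - |A| + 1, i.e. 7 ≤ |A - A| ≤ 13.
Note: 0 ∈ A - A always (from a - a). The set is symmetric: if d ∈ A - A then -d ∈ A - A.
Enumerate nonzero differences d = a - a' with a > a' (then include -d):
Positive differences: {2, 4, 6, 8, 12}
Full difference set: {0} ∪ (positive diffs) ∪ (negative diffs).
|A - A| = 1 + 2·5 = 11 (matches direct enumeration: 11).

|A - A| = 11


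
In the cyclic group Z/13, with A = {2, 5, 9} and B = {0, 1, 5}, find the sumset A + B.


Work in Z/13Z: reduce every sum a + b modulo 13.
Enumerate all 9 pairs:
a = 2: 2+0=2, 2+1=3, 2+5=7
a = 5: 5+0=5, 5+1=6, 5+5=10
a = 9: 9+0=9, 9+1=10, 9+5=1
Distinct residues collected: {1, 2, 3, 5, 6, 7, 9, 10}
|A + B| = 8 (out of 13 total residues).

A + B = {1, 2, 3, 5, 6, 7, 9, 10}
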